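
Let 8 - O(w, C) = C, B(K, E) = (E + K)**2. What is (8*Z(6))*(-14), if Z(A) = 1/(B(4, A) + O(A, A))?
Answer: -56/51 ≈ -1.0980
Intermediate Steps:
O(w, C) = 8 - C
Z(A) = 1/(8 + (4 + A)**2 - A) (Z(A) = 1/((A + 4)**2 + (8 - A)) = 1/((4 + A)**2 + (8 - A)) = 1/(8 + (4 + A)**2 - A))
(8*Z(6))*(-14) = (8/(8 + (4 + 6)**2 - 1*6))*(-14) = (8/(8 + 10**2 - 6))*(-14) = (8/(8 + 100 - 6))*(-14) = (8/102)*(-14) = (8*(1/102))*(-14) = (4/51)*(-14) = -56/51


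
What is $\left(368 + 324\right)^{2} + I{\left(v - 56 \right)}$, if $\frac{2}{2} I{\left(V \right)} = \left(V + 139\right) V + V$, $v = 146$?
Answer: $499564$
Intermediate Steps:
$I{\left(V \right)} = V + V \left(139 + V\right)$ ($I{\left(V \right)} = \left(V + 139\right) V + V = \left(139 + V\right) V + V = V \left(139 + V\right) + V = V + V \left(139 + V\right)$)
$\left(368 + 324\right)^{2} + I{\left(v - 56 \right)} = \left(368 + 324\right)^{2} + \left(146 - 56\right) \left(140 + \left(146 - 56\right)\right) = 692^{2} + 90 \left(140 + 90\right) = 478864 + 90 \cdot 230 = 478864 + 20700 = 499564$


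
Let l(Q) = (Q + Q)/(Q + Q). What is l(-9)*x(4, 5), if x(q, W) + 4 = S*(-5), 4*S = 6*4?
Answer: -34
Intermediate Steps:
S = 6 (S = (6*4)/4 = (¼)*24 = 6)
x(q, W) = -34 (x(q, W) = -4 + 6*(-5) = -4 - 30 = -34)
l(Q) = 1 (l(Q) = (2*Q)/((2*Q)) = (2*Q)*(1/(2*Q)) = 1)
l(-9)*x(4, 5) = 1*(-34) = -34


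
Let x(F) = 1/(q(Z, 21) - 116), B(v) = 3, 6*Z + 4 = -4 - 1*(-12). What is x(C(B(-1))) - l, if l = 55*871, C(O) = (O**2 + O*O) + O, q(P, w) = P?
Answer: -16575133/346 ≈ -47905.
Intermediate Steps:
Z = 2/3 (Z = -2/3 + (-4 - 1*(-12))/6 = -2/3 + (-4 + 12)/6 = -2/3 + (1/6)*8 = -2/3 + 4/3 = 2/3 ≈ 0.66667)
C(O) = O + 2*O**2 (C(O) = (O**2 + O**2) + O = 2*O**2 + O = O + 2*O**2)
x(F) = -3/346 (x(F) = 1/(2/3 - 116) = 1/(-346/3) = -3/346)
l = 47905
x(C(B(-1))) - l = -3/346 - 1*47905 = -3/346 - 47905 = -16575133/346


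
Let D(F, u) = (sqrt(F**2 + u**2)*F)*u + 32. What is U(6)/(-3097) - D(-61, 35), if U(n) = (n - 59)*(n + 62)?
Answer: -95500/3097 + 2135*sqrt(4946) ≈ 1.5012e+5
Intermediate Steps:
U(n) = (-59 + n)*(62 + n)
D(F, u) = 32 + F*u*sqrt(F**2 + u**2) (D(F, u) = (F*sqrt(F**2 + u**2))*u + 32 = F*u*sqrt(F**2 + u**2) + 32 = 32 + F*u*sqrt(F**2 + u**2))
U(6)/(-3097) - D(-61, 35) = (-3658 + 6**2 + 3*6)/(-3097) - (32 - 61*35*sqrt((-61)**2 + 35**2)) = (-3658 + 36 + 18)*(-1/3097) - (32 - 61*35*sqrt(3721 + 1225)) = -3604*(-1/3097) - (32 - 61*35*sqrt(4946)) = 3604/3097 - (32 - 2135*sqrt(4946)) = 3604/3097 + (-32 + 2135*sqrt(4946)) = -95500/3097 + 2135*sqrt(4946)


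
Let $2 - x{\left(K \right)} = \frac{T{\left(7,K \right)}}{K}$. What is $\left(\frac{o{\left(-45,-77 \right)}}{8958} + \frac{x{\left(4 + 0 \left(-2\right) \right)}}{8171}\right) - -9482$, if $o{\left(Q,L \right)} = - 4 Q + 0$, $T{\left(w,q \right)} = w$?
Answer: $\frac{462696146197}{48797212} \approx 9482.0$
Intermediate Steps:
$o{\left(Q,L \right)} = - 4 Q$
$x{\left(K \right)} = 2 - \frac{7}{K}$
$\left(\frac{o{\left(-45,-77 \right)}}{8958} + \frac{x{\left(4 + 0 \left(-2\right) \right)}}{8171}\right) - -9482 = \left(\frac{\left(-4\right) \left(-45\right)}{8958} + \frac{2 - \frac{7}{4 + 0 \left(-2\right)}}{8171}\right) - -9482 = \left(180 \cdot \frac{1}{8958} + \left(2 - \frac{7}{4 + 0}\right) \frac{1}{8171}\right) + 9482 = \left(\frac{30}{1493} + \left(2 - \frac{7}{4}\right) \frac{1}{8171}\right) + 9482 = \left(\frac{30}{1493} + \frac{1}{4} \cdot \frac{1}{8171}\right) + 9482 = \left(\frac{30}{1493} + \frac{1}{32684}\right) + 9482 = \frac{982013}{48797212} + 9482 = \frac{462696146197}{48797212}$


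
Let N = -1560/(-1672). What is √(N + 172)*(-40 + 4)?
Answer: -36*√7553887/209 ≈ -473.41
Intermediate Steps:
N = 195/209 (N = -1560*(-1/1672) = 195/209 ≈ 0.93301)
√(N + 172)*(-40 + 4) = √(195/209 + 172)*(-40 + 4) = √(36143/209)*(-36) = (√7553887/209)*(-36) = -36*√7553887/209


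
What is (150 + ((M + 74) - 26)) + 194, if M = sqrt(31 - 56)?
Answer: 392 + 5*I ≈ 392.0 + 5.0*I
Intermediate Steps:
M = 5*I (M = sqrt(-25) = 5*I ≈ 5.0*I)
(150 + ((M + 74) - 26)) + 194 = (150 + ((5*I + 74) - 26)) + 194 = (150 + ((74 + 5*I) - 26)) + 194 = (150 + (48 + 5*I)) + 194 = (198 + 5*I) + 194 = 392 + 5*I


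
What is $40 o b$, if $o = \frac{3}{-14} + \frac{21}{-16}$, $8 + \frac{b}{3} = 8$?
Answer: $0$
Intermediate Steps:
$b = 0$ ($b = -24 + 3 \cdot 8 = -24 + 24 = 0$)
$o = - \frac{171}{112}$ ($o = 3 \left(- \frac{1}{14}\right) + 21 \left(- \frac{1}{16}\right) = - \frac{3}{14} - \frac{21}{16} = - \frac{171}{112} \approx -1.5268$)
$40 o b = 40 \left(- \frac{171}{112}\right) 0 = \left(- \frac{855}{14}\right) 0 = 0$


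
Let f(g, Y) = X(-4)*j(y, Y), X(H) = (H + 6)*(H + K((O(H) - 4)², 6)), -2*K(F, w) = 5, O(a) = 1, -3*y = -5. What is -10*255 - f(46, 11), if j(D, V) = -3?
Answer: -2589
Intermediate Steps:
y = 5/3 (y = -⅓*(-5) = 5/3 ≈ 1.6667)
K(F, w) = -5/2 (K(F, w) = -½*5 = -5/2)
X(H) = (6 + H)*(-5/2 + H) (X(H) = (H + 6)*(H - 5/2) = (6 + H)*(-5/2 + H))
f(g, Y) = 39 (f(g, Y) = (-15 + (-4)² + (7/2)*(-4))*(-3) = (-15 + 16 - 14)*(-3) = -13*(-3) = 39)
-10*255 - f(46, 11) = -10*255 - 1*39 = -2550 - 39 = -2589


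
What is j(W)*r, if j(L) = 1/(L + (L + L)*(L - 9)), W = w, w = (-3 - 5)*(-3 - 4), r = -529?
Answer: -529/5320 ≈ -0.099436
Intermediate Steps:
w = 56 (w = -8*(-7) = 56)
W = 56
j(L) = 1/(L + 2*L*(-9 + L)) (j(L) = 1/(L + (2*L)*(-9 + L)) = 1/(L + 2*L*(-9 + L)))
j(W)*r = (1/(56*(-17 + 2*56)))*(-529) = (1/(56*(-17 + 112)))*(-529) = ((1/56)/95)*(-529) = ((1/56)*(1/95))*(-529) = (1/5320)*(-529) = -529/5320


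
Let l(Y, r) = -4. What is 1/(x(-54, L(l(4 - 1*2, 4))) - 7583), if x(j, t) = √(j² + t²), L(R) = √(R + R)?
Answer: -7583/57498981 - 2*√727/57498981 ≈ -0.00013282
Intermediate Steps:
L(R) = √2*√R (L(R) = √(2*R) = √2*√R)
1/(x(-54, L(l(4 - 1*2, 4))) - 7583) = 1/(√((-54)² + (√2*√(-4))²) - 7583) = 1/(√(2916 + (√2*(2*I))²) - 7583) = 1/(√(2916 + (2*I*√2)²) - 7583) = 1/(√(2916 - 8) - 7583) = 1/(√2908 - 7583) = 1/(2*√727 - 7583) = 1/(-7583 + 2*√727)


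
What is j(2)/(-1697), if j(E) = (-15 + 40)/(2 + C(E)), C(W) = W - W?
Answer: -25/3394 ≈ -0.0073659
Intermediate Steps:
C(W) = 0
j(E) = 25/2 (j(E) = (-15 + 40)/(2 + 0) = 25/2)
j(2)/(-1697) = (25/2)/(-1697) = (25/2)*(-1/1697) = -25/3394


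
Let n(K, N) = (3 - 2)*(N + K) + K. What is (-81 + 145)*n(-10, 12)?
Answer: -512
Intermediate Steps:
n(K, N) = N + 2*K (n(K, N) = 1*(K + N) + K = (K + N) + K = N + 2*K)
(-81 + 145)*n(-10, 12) = (-81 + 145)*(12 + 2*(-10)) = 64*(12 - 20) = 64*(-8) = -512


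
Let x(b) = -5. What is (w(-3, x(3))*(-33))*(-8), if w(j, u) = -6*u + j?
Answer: 7128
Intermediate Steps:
w(j, u) = j - 6*u
(w(-3, x(3))*(-33))*(-8) = ((-3 - 6*(-5))*(-33))*(-8) = ((-3 + 30)*(-33))*(-8) = (27*(-33))*(-8) = -891*(-8) = 7128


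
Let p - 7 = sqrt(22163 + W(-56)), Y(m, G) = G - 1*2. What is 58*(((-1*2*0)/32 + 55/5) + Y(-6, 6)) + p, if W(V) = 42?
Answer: 877 + sqrt(22205) ≈ 1026.0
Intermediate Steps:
Y(m, G) = -2 + G (Y(m, G) = G - 2 = -2 + G)
p = 7 + sqrt(22205) (p = 7 + sqrt(22163 + 42) = 7 + sqrt(22205) ≈ 156.01)
58*(((-1*2*0)/32 + 55/5) + Y(-6, 6)) + p = 58*(((-1*2*0)/32 + 55/5) + (-2 + 6)) + (7 + sqrt(22205)) = 58*((-2*0*(1/32) + 55*(1/5)) + 4) + (7 + sqrt(22205)) = 58*((0*(1/32) + 11) + 4) + (7 + sqrt(22205)) = 58*((0 + 11) + 4) + (7 + sqrt(22205)) = 58*(11 + 4) + (7 + sqrt(22205)) = 58*15 + (7 + sqrt(22205)) = 870 + (7 + sqrt(22205)) = 877 + sqrt(22205)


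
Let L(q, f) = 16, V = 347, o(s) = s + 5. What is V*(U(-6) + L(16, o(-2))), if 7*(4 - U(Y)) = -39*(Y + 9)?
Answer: 89179/7 ≈ 12740.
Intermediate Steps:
o(s) = 5 + s
U(Y) = 379/7 + 39*Y/7 (U(Y) = 4 - (-39)*(Y + 9)/7 = 4 - (-39)*(9 + Y)/7 = 4 - (-351 - 39*Y)/7 = 4 + (351/7 + 39*Y/7) = 379/7 + 39*Y/7)
V*(U(-6) + L(16, o(-2))) = 347*((379/7 + (39/7)*(-6)) + 16) = 347*((379/7 - 234/7) + 16) = 347*(145/7 + 16) = 347*(257/7) = 89179/7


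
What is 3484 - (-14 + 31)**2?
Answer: 3195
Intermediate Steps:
3484 - (-14 + 31)**2 = 3484 - 1*17**2 = 3484 - 1*289 = 3484 - 289 = 3195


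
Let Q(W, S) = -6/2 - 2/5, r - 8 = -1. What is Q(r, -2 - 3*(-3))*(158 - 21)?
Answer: -2329/5 ≈ -465.80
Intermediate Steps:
r = 7 (r = 8 - 1 = 7)
Q(W, S) = -17/5 (Q(W, S) = -6*½ - 2*⅕ = -3 - ⅖ = -17/5)
Q(r, -2 - 3*(-3))*(158 - 21) = -17*(158 - 21)/5 = -17/5*137 = -2329/5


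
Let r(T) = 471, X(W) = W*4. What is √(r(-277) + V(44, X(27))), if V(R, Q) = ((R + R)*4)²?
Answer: 25*√199 ≈ 352.67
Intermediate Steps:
X(W) = 4*W
V(R, Q) = 64*R² (V(R, Q) = ((2*R)*4)² = (8*R)² = 64*R²)
√(r(-277) + V(44, X(27))) = √(471 + 64*44²) = √(471 + 64*1936) = √(471 + 123904) = √124375 = 25*√199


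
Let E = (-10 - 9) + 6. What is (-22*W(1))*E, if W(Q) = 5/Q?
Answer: 1430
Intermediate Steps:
E = -13 (E = -19 + 6 = -13)
(-22*W(1))*E = -110/1*(-13) = -110*(-13) = 1430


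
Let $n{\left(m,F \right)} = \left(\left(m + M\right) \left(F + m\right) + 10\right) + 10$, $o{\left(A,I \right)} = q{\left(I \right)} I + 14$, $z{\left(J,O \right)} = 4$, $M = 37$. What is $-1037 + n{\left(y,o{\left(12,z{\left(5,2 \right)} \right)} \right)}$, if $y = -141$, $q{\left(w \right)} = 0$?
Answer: $12191$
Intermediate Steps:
$o{\left(A,I \right)} = 14$ ($o{\left(A,I \right)} = 0 I + 14 = 0 + 14 = 14$)
$n{\left(m,F \right)} = 20 + \left(37 + m\right) \left(F + m\right)$ ($n{\left(m,F \right)} = \left(\left(m + 37\right) \left(F + m\right) + 10\right) + 10 = \left(\left(37 + m\right) \left(F + m\right) + 10\right) + 10 = \left(10 + \left(37 + m\right) \left(F + m\right)\right) + 10 = 20 + \left(37 + m\right) \left(F + m\right)$)
$-1037 + n{\left(y,o{\left(12,z{\left(5,2 \right)} \right)} \right)} = -1037 + \left(20 + \left(-141\right)^{2} + 37 \cdot 14 + 37 \left(-141\right) + 14 \left(-141\right)\right) = -1037 + \left(20 + 19881 + 518 - 5217 - 1974\right) = -1037 + 13228 = 12191$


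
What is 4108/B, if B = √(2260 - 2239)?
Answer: 4108*√21/21 ≈ 896.44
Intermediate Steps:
B = √21 ≈ 4.5826
4108/B = 4108/(√21) = 4108*(√21/21) = 4108*√21/21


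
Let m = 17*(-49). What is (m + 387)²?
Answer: 198916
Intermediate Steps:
m = -833
(m + 387)² = (-833 + 387)² = (-446)² = 198916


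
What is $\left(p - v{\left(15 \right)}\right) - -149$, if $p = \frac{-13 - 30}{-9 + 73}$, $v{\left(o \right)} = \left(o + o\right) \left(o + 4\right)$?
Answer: $- \frac{26987}{64} \approx -421.67$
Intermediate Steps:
$v{\left(o \right)} = 2 o \left(4 + o\right)$
$p = - \frac{43}{64} \approx -0.67188$
$\left(p - v{\left(15 \right)}\right) - -149 = \left(- \frac{43}{64} - 2 \cdot 15 \left(4 + 15\right)\right) - -149 = \left(- \frac{43}{64} - 2 \cdot 15 \cdot 19\right) + 149 = \left(- \frac{43}{64} - 570\right) + 149 = - \frac{36523}{64} + 149 = - \frac{26987}{64}$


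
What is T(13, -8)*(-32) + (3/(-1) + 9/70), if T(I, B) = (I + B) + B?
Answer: 6519/70 ≈ 93.129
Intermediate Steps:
T(I, B) = I + 2*B (T(I, B) = (B + I) + B = I + 2*B)
T(13, -8)*(-32) + (3/(-1) + 9/70) = (13 + 2*(-8))*(-32) + (3/(-1) + 9/70) = (13 - 16)*(-32) + (3*(-1) + 9*(1/70)) = -3*(-32) + (-3 + 9/70) = 96 - 201/70 = 6519/70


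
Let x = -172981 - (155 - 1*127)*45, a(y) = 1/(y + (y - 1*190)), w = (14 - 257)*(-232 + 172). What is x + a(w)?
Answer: -5047761769/28970 ≈ -1.7424e+5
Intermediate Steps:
w = 14580 (w = -243*(-60) = 14580)
a(y) = 1/(-190 + 2*y) (a(y) = 1/(y + (y - 190)) = 1/(y + (-190 + y)) = 1/(-190 + 2*y))
x = -174241 (x = -172981 - (155 - 127)*45 = -172981 - 28*45 = -172981 - 1*1260 = -172981 - 1260 = -174241)
x + a(w) = -174241 + 1/(2*(-95 + 14580)) = -174241 + (½)/14485 = -174241 + (½)*(1/14485) = -174241 + 1/28970 = -5047761769/28970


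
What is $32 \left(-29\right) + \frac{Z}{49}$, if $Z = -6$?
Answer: $- \frac{45478}{49} \approx -928.12$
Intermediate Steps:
$32 \left(-29\right) + \frac{Z}{49} = 32 \left(-29\right) - \frac{6}{49} = -928 - \frac{6}{49} = - \frac{45478}{49}$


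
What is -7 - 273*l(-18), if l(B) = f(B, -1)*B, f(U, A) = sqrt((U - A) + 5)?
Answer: -7 + 9828*I*sqrt(3) ≈ -7.0 + 17023.0*I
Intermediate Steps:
f(U, A) = sqrt(5 + U - A)
l(B) = B*sqrt(6 + B) (l(B) = sqrt(5 + B - 1*(-1))*B = sqrt(5 + B + 1)*B = sqrt(6 + B)*B = B*sqrt(6 + B))
-7 - 273*l(-18) = -7 - (-4914)*sqrt(6 - 18) = -7 - (-4914)*sqrt(-12) = -7 - (-4914)*2*I*sqrt(3) = -7 - (-9828)*I*sqrt(3) = -7 + 9828*I*sqrt(3)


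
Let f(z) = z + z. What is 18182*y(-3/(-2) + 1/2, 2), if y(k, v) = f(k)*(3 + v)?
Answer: 363640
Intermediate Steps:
f(z) = 2*z
y(k, v) = 2*k*(3 + v) (y(k, v) = (2*k)*(3 + v) = 2*k*(3 + v))
18182*y(-3/(-2) + 1/2, 2) = 18182*(2*(-3/(-2) + 1/2)*(3 + 2)) = 18182*(2*(-3*(-½) + 1*(½))*5) = 18182*(2*(3/2 + ½)*5) = 18182*(2*2*5) = 18182*20 = 363640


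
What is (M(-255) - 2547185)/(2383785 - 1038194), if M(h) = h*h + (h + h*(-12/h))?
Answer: -2482427/1345591 ≈ -1.8449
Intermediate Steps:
M(h) = -12 + h + h² (M(h) = h² + (h - 12) = h² + (-12 + h) = -12 + h + h²)
(M(-255) - 2547185)/(2383785 - 1038194) = ((-12 - 255 + (-255)²) - 2547185)/(2383785 - 1038194) = ((-12 - 255 + 65025) - 2547185)/1345591 = (64758 - 2547185)*(1/1345591) = -2482427*1/1345591 = -2482427/1345591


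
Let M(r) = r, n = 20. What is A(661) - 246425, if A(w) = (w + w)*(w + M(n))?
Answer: 653857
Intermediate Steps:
A(w) = 2*w*(20 + w) (A(w) = (w + w)*(w + 20) = (2*w)*(20 + w) = 2*w*(20 + w))
A(661) - 246425 = 2*661*(20 + 661) - 246425 = 2*661*681 - 246425 = 900282 - 246425 = 653857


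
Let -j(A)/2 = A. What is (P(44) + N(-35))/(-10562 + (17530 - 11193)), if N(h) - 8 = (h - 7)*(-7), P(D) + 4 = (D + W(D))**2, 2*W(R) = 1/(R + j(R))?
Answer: -1330181/2516800 ≈ -0.52852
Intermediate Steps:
j(A) = -2*A
W(R) = -1/(2*R) (W(R) = 1/(2*(R - 2*R)) = 1/(2*((-R))) = (-1/R)/2 = -1/(2*R))
P(D) = -4 + (D - 1/(2*D))**2
N(h) = 57 - 7*h (N(h) = 8 + (h - 7)*(-7) = 8 + (-7 + h)*(-7) = 8 + (49 - 7*h) = 57 - 7*h)
(P(44) + N(-35))/(-10562 + (17530 - 11193)) = ((-5 + 44**2 + (1/4)/44**2) + (57 - 7*(-35)))/(-10562 + (17530 - 11193)) = ((-5 + 1936 + (1/4)*(1/1936)) + (57 + 245))/(-10562 + 6337) = ((-5 + 1936 + 1/7744) + 302)/(-4225) = (14953665/7744 + 302)*(-1/4225) = (17292353/7744)*(-1/4225) = -1330181/2516800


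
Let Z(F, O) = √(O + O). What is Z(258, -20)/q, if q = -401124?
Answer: -I*√10/200562 ≈ -1.5767e-5*I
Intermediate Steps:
Z(F, O) = √2*√O (Z(F, O) = √(2*O) = √2*√O)
Z(258, -20)/q = (√2*√(-20))/(-401124) = (√2*(2*I*√5))*(-1/401124) = (2*I*√10)*(-1/401124) = -I*√10/200562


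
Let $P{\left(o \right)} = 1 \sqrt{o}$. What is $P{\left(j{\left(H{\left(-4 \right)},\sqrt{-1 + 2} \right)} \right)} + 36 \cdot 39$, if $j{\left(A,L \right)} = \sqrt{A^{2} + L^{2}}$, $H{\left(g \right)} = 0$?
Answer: $1405$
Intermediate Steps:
$P{\left(o \right)} = \sqrt{o}$
$P{\left(j{\left(H{\left(-4 \right)},\sqrt{-1 + 2} \right)} \right)} + 36 \cdot 39 = \sqrt{\sqrt{0^{2} + \left(\sqrt{-1 + 2}\right)^{2}}} + 36 \cdot 39 = \sqrt{\sqrt{0 + \left(\sqrt{1}\right)^{2}}} + 1404 = \sqrt{\sqrt{0 + 1^{2}}} + 1404 = \sqrt{\sqrt{0 + 1}} + 1404 = \sqrt{\sqrt{1}} + 1404 = \sqrt{1} + 1404 = 1 + 1404 = 1405$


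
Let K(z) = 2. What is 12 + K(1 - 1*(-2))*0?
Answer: 12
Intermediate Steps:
12 + K(1 - 1*(-2))*0 = 12 + 2*0 = 12 + 0 = 12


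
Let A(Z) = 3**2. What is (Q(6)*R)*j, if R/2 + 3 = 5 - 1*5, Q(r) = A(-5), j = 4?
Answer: -216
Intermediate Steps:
A(Z) = 9
Q(r) = 9
R = -6 (R = -6 + 2*(5 - 1*5) = -6 + 2*(5 - 5) = -6 + 2*0 = -6 + 0 = -6)
(Q(6)*R)*j = (9*(-6))*4 = -54*4 = -216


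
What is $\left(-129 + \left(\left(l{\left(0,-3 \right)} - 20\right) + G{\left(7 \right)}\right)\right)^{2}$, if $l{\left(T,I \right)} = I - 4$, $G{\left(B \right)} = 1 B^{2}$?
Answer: $11449$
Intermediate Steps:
$G{\left(B \right)} = B^{2}$
$l{\left(T,I \right)} = -4 + I$ ($l{\left(T,I \right)} = I - 4 = -4 + I$)
$\left(-129 + \left(\left(l{\left(0,-3 \right)} - 20\right) + G{\left(7 \right)}\right)\right)^{2} = \left(-129 + \left(\left(\left(-4 - 3\right) - 20\right) + 7^{2}\right)\right)^{2} = \left(-129 + \left(\left(-7 - 20\right) + 49\right)\right)^{2} = \left(-129 + \left(-27 + 49\right)\right)^{2} = \left(-129 + 22\right)^{2} = \left(-107\right)^{2} = 11449$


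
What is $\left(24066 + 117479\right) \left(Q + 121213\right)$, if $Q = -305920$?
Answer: $-26144352315$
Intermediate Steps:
$\left(24066 + 117479\right) \left(Q + 121213\right) = \left(24066 + 117479\right) \left(-305920 + 121213\right) = 141545 \left(-184707\right) = -26144352315$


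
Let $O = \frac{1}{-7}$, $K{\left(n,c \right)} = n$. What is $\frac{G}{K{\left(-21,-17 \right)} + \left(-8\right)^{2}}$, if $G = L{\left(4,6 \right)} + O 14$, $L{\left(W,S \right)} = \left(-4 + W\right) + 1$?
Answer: $- \frac{1}{43} \approx -0.023256$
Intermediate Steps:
$L{\left(W,S \right)} = -3 + W$
$O = - \frac{1}{7} \approx -0.14286$
$G = -1$ ($G = \left(-3 + 4\right) - 2 = 1 - 2 = -1$)
$\frac{G}{K{\left(-21,-17 \right)} + \left(-8\right)^{2}} = - \frac{1}{-21 + \left(-8\right)^{2}} = - \frac{1}{-21 + 64} = - \frac{1}{43}$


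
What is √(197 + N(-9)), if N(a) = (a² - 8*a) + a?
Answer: √341 ≈ 18.466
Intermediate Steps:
N(a) = a² - 7*a
√(197 + N(-9)) = √(197 - 9*(-7 - 9)) = √(197 - 9*(-16)) = √(197 + 144) = √341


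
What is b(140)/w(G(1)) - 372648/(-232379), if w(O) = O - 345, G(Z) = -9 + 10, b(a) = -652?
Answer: 69925505/19984594 ≈ 3.4990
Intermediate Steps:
G(Z) = 1
w(O) = -345 + O
b(140)/w(G(1)) - 372648/(-232379) = -652/(-345 + 1) - 372648/(-232379) = -652/(-344) - 372648*(-1/232379) = -652*(-1/344) + 372648/232379 = 163/86 + 372648/232379 = 69925505/19984594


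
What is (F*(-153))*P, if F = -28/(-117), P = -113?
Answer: 53788/13 ≈ 4137.5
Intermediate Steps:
F = 28/117 (F = -28*(-1/117) = 28/117 ≈ 0.23932)
(F*(-153))*P = ((28/117)*(-153))*(-113) = -476/13*(-113) = 53788/13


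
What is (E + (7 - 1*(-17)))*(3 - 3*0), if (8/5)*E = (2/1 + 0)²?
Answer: 159/2 ≈ 79.500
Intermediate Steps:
E = 5/2 (E = 5*(2/1 + 0)²/8 = 5*(2*1 + 0)²/8 = 5*(2 + 0)²/8 = (5/8)*2² = (5/8)*4 = 5/2 ≈ 2.5000)
(E + (7 - 1*(-17)))*(3 - 3*0) = (5/2 + (7 - 1*(-17)))*(3 - 3*0) = (5/2 + (7 + 17))*(3 + 0) = (5/2 + 24)*3 = (53/2)*3 = 159/2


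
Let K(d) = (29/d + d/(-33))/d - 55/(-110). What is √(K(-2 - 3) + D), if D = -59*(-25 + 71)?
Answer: I*√295377126/330 ≈ 52.08*I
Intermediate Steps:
K(d) = ½ + (29/d - d/33)/d (K(d) = (29/d + d*(-1/33))/d - 55*(-1/110) = (29/d - d/33)/d + ½ = ½ + (29/d - d/33)/d)
D = -2714 (D = -59*46 = -2714)
√(K(-2 - 3) + D) = √((31/66 + 29/(-2 - 3)²) - 2714) = √((31/66 + 29/(-5)²) - 2714) = √((31/66 + 29*(1/25)) - 2714) = √((31/66 + 29/25) - 2714) = √(2689/1650 - 2714) = √(-4475411/1650) = I*√295377126/330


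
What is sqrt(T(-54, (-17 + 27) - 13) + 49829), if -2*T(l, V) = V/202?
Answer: sqrt(2033222819)/202 ≈ 223.22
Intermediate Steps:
T(l, V) = -V/404 (T(l, V) = -V/(2*202) = -V/404)
sqrt(T(-54, (-17 + 27) - 13) + 49829) = sqrt(-((-17 + 27) - 13)/404 + 49829) = sqrt(-(10 - 13)/404 + 49829) = sqrt(-1/404*(-3) + 49829) = sqrt(3/404 + 49829) = sqrt(20130919/404) = sqrt(2033222819)/202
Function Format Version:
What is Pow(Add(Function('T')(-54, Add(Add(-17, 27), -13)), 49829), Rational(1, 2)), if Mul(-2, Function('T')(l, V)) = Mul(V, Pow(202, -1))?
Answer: Mul(Rational(1, 202), Pow(2033222819, Rational(1, 2))) ≈ 223.22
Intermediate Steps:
Function('T')(l, V) = Mul(Rational(-1, 404), V) (Function('T')(l, V) = Mul(Rational(-1, 2), Mul(V, Pow(202, -1))) = Mul(Rational(-1, 2), Mul(V, Rational(1, 202))) = Mul(Rational(-1, 2), Mul(Rational(1, 202), V)) = Mul(Rational(-1, 404), V))
Pow(Add(Function('T')(-54, Add(Add(-17, 27), -13)), 49829), Rational(1, 2)) = Pow(Add(Mul(Rational(-1, 404), Add(Add(-17, 27), -13)), 49829), Rational(1, 2)) = Pow(Add(Mul(Rational(-1, 404), Add(10, -13)), 49829), Rational(1, 2)) = Pow(Add(Mul(Rational(-1, 404), -3), 49829), Rational(1, 2)) = Pow(Add(Rational(3, 404), 49829), Rational(1, 2)) = Pow(Rational(20130919, 404), Rational(1, 2)) = Mul(Rational(1, 202), Pow(2033222819, Rational(1, 2)))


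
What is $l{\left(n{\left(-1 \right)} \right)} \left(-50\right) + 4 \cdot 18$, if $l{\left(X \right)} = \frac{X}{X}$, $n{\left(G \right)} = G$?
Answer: $22$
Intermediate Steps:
$l{\left(X \right)} = 1$
$l{\left(n{\left(-1 \right)} \right)} \left(-50\right) + 4 \cdot 18 = 1 \left(-50\right) + 4 \cdot 18 = -50 + 72 = 22$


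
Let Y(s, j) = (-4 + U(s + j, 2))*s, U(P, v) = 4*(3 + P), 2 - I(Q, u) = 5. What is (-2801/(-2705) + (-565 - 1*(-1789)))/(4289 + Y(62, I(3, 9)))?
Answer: 3313721/52522985 ≈ 0.063091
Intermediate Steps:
I(Q, u) = -3 (I(Q, u) = 2 - 1*5 = 2 - 5 = -3)
U(P, v) = 12 + 4*P
Y(s, j) = s*(8 + 4*j + 4*s) (Y(s, j) = (-4 + (12 + 4*(s + j)))*s = (-4 + (12 + 4*(j + s)))*s = (-4 + (12 + (4*j + 4*s)))*s = (-4 + (12 + 4*j + 4*s))*s = (8 + 4*j + 4*s)*s = s*(8 + 4*j + 4*s))
(-2801/(-2705) + (-565 - 1*(-1789)))/(4289 + Y(62, I(3, 9))) = (-2801/(-2705) + (-565 - 1*(-1789)))/(4289 + 4*62*(2 - 3 + 62)) = (-2801*(-1/2705) + (-565 + 1789))/(4289 + 4*62*61) = (2801/2705 + 1224)/(4289 + 15128) = (3313721/2705)/19417 = (3313721/2705)*(1/19417) = 3313721/52522985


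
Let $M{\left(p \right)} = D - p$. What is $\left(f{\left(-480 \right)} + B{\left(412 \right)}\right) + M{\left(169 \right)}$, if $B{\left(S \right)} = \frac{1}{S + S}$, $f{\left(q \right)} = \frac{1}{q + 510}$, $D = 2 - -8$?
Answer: $- \frac{1964813}{12360} \approx -158.97$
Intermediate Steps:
$D = 10$ ($D = 2 + 8 = 10$)
$f{\left(q \right)} = \frac{1}{510 + q}$
$M{\left(p \right)} = 10 - p$
$B{\left(S \right)} = \frac{1}{2 S}$
$\left(f{\left(-480 \right)} + B{\left(412 \right)}\right) + M{\left(169 \right)} = \left(\frac{1}{510 - 480} + \frac{1}{2 \cdot 412}\right) + \left(10 - 169\right) = \left(\frac{1}{30} + \frac{1}{2} \cdot \frac{1}{412}\right) + \left(10 - 169\right) = \left(\frac{1}{30} + \frac{1}{824}\right) - 159 = \frac{427}{12360} - 159 = - \frac{1964813}{12360}$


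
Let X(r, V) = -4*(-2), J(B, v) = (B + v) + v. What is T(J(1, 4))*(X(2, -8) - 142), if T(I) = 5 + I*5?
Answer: -6700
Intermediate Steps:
J(B, v) = B + 2*v
X(r, V) = 8
T(I) = 5 + 5*I
T(J(1, 4))*(X(2, -8) - 142) = (5 + 5*(1 + 2*4))*(8 - 142) = (5 + 5*(1 + 8))*(-134) = (5 + 5*9)*(-134) = (5 + 45)*(-134) = 50*(-134) = -6700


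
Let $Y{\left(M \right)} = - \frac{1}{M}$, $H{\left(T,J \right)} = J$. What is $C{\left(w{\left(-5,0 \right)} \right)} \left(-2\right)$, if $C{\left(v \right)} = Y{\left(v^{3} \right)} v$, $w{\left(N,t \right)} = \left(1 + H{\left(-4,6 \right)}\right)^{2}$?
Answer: $\frac{2}{2401} \approx 0.00083299$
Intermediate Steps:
$w{\left(N,t \right)} = 49$ ($w{\left(N,t \right)} = \left(1 + 6\right)^{2} = 7^{2} = 49$)
$C{\left(v \right)} = - \frac{1}{v^{2}}$ ($C{\left(v \right)} = - \frac{1}{v^{3}} v = - \frac{1}{v^{2}}$)
$C{\left(w{\left(-5,0 \right)} \right)} \left(-2\right) = - \frac{1}{2401} \left(-2\right) = \left(-1\right) \frac{1}{2401} \left(-2\right) = \left(- \frac{1}{2401}\right) \left(-2\right) = \frac{2}{2401}$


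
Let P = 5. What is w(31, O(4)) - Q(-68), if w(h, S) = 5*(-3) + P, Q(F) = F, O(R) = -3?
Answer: 58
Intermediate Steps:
w(h, S) = -10 (w(h, S) = 5*(-3) + 5 = -15 + 5 = -10)
w(31, O(4)) - Q(-68) = -10 - 1*(-68) = -10 + 68 = 58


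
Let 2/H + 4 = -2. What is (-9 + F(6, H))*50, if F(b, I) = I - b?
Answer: -2300/3 ≈ -766.67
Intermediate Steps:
H = -1/3 (H = 2/(-4 - 2) = 2/(-6) = 2*(-1/6) = -1/3 ≈ -0.33333)
(-9 + F(6, H))*50 = (-9 + (-1/3 - 1*6))*50 = (-9 + (-1/3 - 6))*50 = (-9 - 19/3)*50 = -46/3*50 = -2300/3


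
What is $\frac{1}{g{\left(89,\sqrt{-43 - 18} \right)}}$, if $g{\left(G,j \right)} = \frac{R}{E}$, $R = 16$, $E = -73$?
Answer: $- \frac{73}{16} \approx -4.5625$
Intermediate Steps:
$g{\left(G,j \right)} = - \frac{16}{73}$ ($g{\left(G,j \right)} = \frac{16}{-73} = 16 \left(- \frac{1}{73}\right) = - \frac{16}{73}$)
$\frac{1}{g{\left(89,\sqrt{-43 - 18} \right)}} = \frac{1}{- \frac{16}{73}} = - \frac{73}{16}$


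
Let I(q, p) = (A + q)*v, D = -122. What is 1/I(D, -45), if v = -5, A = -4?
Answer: 1/630 ≈ 0.0015873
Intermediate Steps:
I(q, p) = 20 - 5*q (I(q, p) = (-4 + q)*(-5) = 20 - 5*q)
1/I(D, -45) = 1/(20 - 5*(-122)) = 1/(20 + 610) = 1/630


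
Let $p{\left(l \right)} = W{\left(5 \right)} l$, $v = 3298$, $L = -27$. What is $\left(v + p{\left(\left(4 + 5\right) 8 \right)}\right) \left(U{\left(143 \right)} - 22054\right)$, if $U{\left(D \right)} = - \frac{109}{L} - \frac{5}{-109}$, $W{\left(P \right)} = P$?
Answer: $- \frac{237378250148}{2943} \approx -8.0659 \cdot 10^{7}$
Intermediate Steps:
$p{\left(l \right)} = 5 l$
$U{\left(D \right)} = \frac{12016}{2943}$ ($U{\left(D \right)} = - \frac{109}{-27} - \frac{5}{-109} = \left(-109\right) \left(- \frac{1}{27}\right) - - \frac{5}{109} = \frac{109}{27} + \frac{5}{109} = \frac{12016}{2943}$)
$\left(v + p{\left(\left(4 + 5\right) 8 \right)}\right) \left(U{\left(143 \right)} - 22054\right) = \left(3298 + 5 \left(4 + 5\right) 8\right) \left(\frac{12016}{2943} - 22054\right) = \left(3298 + 5 \cdot 9 \cdot 8\right) \left(- \frac{64892906}{2943}\right) = \left(3298 + 5 \cdot 72\right) \left(- \frac{64892906}{2943}\right) = \left(3298 + 360\right) \left(- \frac{64892906}{2943}\right) = 3658 \left(- \frac{64892906}{2943}\right) = - \frac{237378250148}{2943}$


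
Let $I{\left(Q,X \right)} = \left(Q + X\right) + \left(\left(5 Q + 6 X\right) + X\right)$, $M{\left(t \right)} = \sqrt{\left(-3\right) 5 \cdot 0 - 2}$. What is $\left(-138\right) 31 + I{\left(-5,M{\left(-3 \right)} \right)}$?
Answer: $-4308 + 8 i \sqrt{2} \approx -4308.0 + 11.314 i$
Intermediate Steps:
$M{\left(t \right)} = i \sqrt{2}$ ($M{\left(t \right)} = \sqrt{\left(-15\right) 0 - 2} = \sqrt{0 - 2} = \sqrt{-2} = i \sqrt{2}$)
$I{\left(Q,X \right)} = 6 Q + 8 X$ ($I{\left(Q,X \right)} = \left(Q + X\right) + \left(5 Q + 7 X\right) = 6 Q + 8 X$)
$\left(-138\right) 31 + I{\left(-5,M{\left(-3 \right)} \right)} = \left(-138\right) 31 + \left(6 \left(-5\right) + 8 i \sqrt{2}\right) = -4278 - \left(30 - 8 i \sqrt{2}\right) = -4308 + 8 i \sqrt{2}$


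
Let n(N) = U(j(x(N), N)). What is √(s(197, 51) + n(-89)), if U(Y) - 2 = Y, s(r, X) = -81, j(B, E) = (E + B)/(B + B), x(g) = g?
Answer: I*√78 ≈ 8.8318*I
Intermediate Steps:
j(B, E) = (B + E)/(2*B) (j(B, E) = (B + E)/((2*B)) = (B + E)*(1/(2*B)) = (B + E)/(2*B))
U(Y) = 2 + Y
n(N) = 3 (n(N) = 2 + (N + N)/(2*N) = 2 + (2*N)/(2*N) = 2 + 1 = 3)
√(s(197, 51) + n(-89)) = √(-81 + 3) = √(-78) = I*√78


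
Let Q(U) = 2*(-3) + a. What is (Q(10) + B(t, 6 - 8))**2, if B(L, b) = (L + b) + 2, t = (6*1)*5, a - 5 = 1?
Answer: 900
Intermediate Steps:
a = 6 (a = 5 + 1 = 6)
Q(U) = 0 (Q(U) = 2*(-3) + 6 = -6 + 6 = 0)
t = 30 (t = 6*5 = 30)
B(L, b) = 2 + L + b
(Q(10) + B(t, 6 - 8))**2 = (0 + (2 + 30 + (6 - 8)))**2 = (0 + (2 + 30 - 2))**2 = (0 + 30)**2 = 30**2 = 900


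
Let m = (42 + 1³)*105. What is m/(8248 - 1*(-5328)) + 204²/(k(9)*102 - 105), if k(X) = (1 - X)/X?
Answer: -1692286143/7969112 ≈ -212.36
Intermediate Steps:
m = 4515 (m = (42 + 1)*105 = 43*105 = 4515)
k(X) = (1 - X)/X
m/(8248 - 1*(-5328)) + 204²/(k(9)*102 - 105) = 4515/(8248 - 1*(-5328)) + 204²/(((1 - 1*9)/9)*102 - 105) = 4515/(8248 + 5328) + 41616/(((1 - 9)/9)*102 - 105) = 4515/13576 + 41616/(((⅑)*(-8))*102 - 105) = 4515*(1/13576) + 41616/(-8/9*102 - 105) = 4515/13576 + 41616/(-272/3 - 105) = 4515/13576 + 41616/(-587/3) = 4515/13576 + 41616*(-3/587) = 4515/13576 - 124848/587 = -1692286143/7969112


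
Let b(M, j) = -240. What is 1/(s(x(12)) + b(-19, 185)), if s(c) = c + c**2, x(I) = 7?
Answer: -1/184 ≈ -0.0054348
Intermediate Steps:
1/(s(x(12)) + b(-19, 185)) = 1/(7*(1 + 7) - 240) = 1/(7*8 - 240) = 1/(56 - 240) = 1/(-184) = -1/184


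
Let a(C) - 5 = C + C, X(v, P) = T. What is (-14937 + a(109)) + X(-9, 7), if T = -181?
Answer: -14895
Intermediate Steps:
X(v, P) = -181
a(C) = 5 + 2*C (a(C) = 5 + (C + C) = 5 + 2*C)
(-14937 + a(109)) + X(-9, 7) = (-14937 + (5 + 2*109)) - 181 = (-14937 + (5 + 218)) - 181 = (-14937 + 223) - 181 = -14714 - 181 = -14895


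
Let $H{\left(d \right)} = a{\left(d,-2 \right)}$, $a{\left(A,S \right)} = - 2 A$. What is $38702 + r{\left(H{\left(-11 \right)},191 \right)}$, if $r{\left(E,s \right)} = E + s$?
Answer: $38915$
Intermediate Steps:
$H{\left(d \right)} = - 2 d$
$38702 + r{\left(H{\left(-11 \right)},191 \right)} = 38702 + \left(\left(-2\right) \left(-11\right) + 191\right) = 38702 + \left(22 + 191\right) = 38702 + 213 = 38915$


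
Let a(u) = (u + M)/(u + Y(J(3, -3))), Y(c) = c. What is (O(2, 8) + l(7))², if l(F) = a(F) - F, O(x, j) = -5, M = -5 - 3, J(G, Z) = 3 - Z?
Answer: 24649/169 ≈ 145.85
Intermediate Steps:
M = -8
a(u) = (-8 + u)/(6 + u) (a(u) = (u - 8)/(u + (3 - 1*(-3))) = (-8 + u)/(u + (3 + 3)) = (-8 + u)/(u + 6) = (-8 + u)/(6 + u))
l(F) = -F + (-8 + F)/(6 + F) (l(F) = (-8 + F)/(6 + F) - F = -F + (-8 + F)/(6 + F))
(O(2, 8) + l(7))² = (-5 + (-8 + 7 - 1*7*(6 + 7))/(6 + 7))² = (-5 + (-8 + 7 - 1*7*13)/13)² = (-5 + (-8 + 7 - 91)/13)² = (-5 + (1/13)*(-92))² = (-5 - 92/13)² = (-157/13)² = 24649/169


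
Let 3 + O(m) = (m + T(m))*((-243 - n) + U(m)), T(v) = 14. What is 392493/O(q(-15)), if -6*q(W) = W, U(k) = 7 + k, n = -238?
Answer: 523324/95 ≈ 5508.7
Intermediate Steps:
q(W) = -W/6
O(m) = -3 + (2 + m)*(14 + m) (O(m) = -3 + (m + 14)*((-243 - 1*(-238)) + (7 + m)) = -3 + (14 + m)*((-243 + 238) + (7 + m)) = -3 + (14 + m)*(-5 + (7 + m)) = -3 + (14 + m)*(2 + m) = -3 + (2 + m)*(14 + m))
392493/O(q(-15)) = 392493/(25 + (-⅙*(-15))² + 16*(-⅙*(-15))) = 392493/(25 + (5/2)² + 16*(5/2)) = 392493/(25 + 25/4 + 40) = 392493/(285/4) = 392493*(4/285) = 523324/95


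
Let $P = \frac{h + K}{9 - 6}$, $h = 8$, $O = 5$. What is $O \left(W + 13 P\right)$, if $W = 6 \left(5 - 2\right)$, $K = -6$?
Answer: $\frac{400}{3} \approx 133.33$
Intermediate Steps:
$W = 18$ ($W = 6 \cdot 3 = 18$)
$P = \frac{2}{3}$ ($P = \frac{8 - 6}{9 - 6} = \frac{2}{3} \approx 0.66667$)
$O \left(W + 13 P\right) = 5 \left(18 + 13 \cdot \frac{2}{3}\right) = 5 \left(18 + \frac{26}{3}\right) = 5 \cdot \frac{80}{3} = \frac{400}{3}$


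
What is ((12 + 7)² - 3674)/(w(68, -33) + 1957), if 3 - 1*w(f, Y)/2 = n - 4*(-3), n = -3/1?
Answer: -3313/1945 ≈ -1.7033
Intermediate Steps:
n = -3 ≈ -3.0000
w(f, Y) = -12 (w(f, Y) = 6 - 2*(-3 - 4*(-3)) = 6 - 2*(-3 + 12) = 6 - 2*9 = 6 - 18 = -12)
((12 + 7)² - 3674)/(w(68, -33) + 1957) = ((12 + 7)² - 3674)/(-12 + 1957) = (19² - 3674)/1945 = (361 - 3674)*(1/1945) = -3313*1/1945 = -3313/1945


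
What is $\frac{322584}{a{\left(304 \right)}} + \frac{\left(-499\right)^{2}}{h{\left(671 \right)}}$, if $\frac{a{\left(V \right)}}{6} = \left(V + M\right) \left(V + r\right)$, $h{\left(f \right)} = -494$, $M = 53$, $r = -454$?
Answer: $- \frac{6680281483}{13226850} \approx -505.05$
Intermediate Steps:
$a{\left(V \right)} = 6 \left(-454 + V\right) \left(53 + V\right)$ ($a{\left(V \right)} = 6 \left(V + 53\right) \left(V - 454\right) = 6 \left(53 + V\right) \left(-454 + V\right) = 6 \left(-454 + V\right) \left(53 + V\right)$)
$\frac{322584}{a{\left(304 \right)}} + \frac{\left(-499\right)^{2}}{h{\left(671 \right)}} = \frac{322584}{-144372 - 731424 + 6 \cdot 304^{2}} + \frac{\left(-499\right)^{2}}{-494} = \frac{322584}{-144372 - 731424 + 6 \cdot 92416} + 249001 \left(- \frac{1}{494}\right) = \frac{322584}{-144372 - 731424 + 554496} - \frac{249001}{494} = \frac{322584}{-321300} - \frac{249001}{494} = 322584 \left(- \frac{1}{321300}\right) - \frac{249001}{494} = - \frac{26882}{26775} - \frac{249001}{494} = - \frac{6680281483}{13226850}$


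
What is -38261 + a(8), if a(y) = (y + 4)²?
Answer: -38117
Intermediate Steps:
a(y) = (4 + y)²
-38261 + a(8) = -38261 + (4 + 8)² = -38261 + 12² = -38261 + 144 = -38117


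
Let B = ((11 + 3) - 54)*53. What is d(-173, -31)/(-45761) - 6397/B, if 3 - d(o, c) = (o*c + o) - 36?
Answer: 303653237/97013320 ≈ 3.1300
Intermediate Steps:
B = -2120 (B = (14 - 54)*53 = -40*53 = -2120)
d(o, c) = 39 - o - c*o (d(o, c) = 3 - ((o*c + o) - 36) = 3 - ((c*o + o) - 36) = 3 - ((o + c*o) - 36) = 3 - (-36 + o + c*o) = 3 + (36 - o - c*o) = 39 - o - c*o)
d(-173, -31)/(-45761) - 6397/B = (39 - 1*(-173) - 1*(-31)*(-173))/(-45761) - 6397/(-2120) = (39 + 173 - 5363)*(-1/45761) - 6397*(-1/2120) = -5151*(-1/45761) + 6397/2120 = 5151/45761 + 6397/2120 = 303653237/97013320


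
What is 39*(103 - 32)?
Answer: 2769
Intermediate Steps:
39*(103 - 32) = 39*71 = 2769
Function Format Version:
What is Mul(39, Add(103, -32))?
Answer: 2769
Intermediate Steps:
Mul(39, Add(103, -32)) = Mul(39, 71) = 2769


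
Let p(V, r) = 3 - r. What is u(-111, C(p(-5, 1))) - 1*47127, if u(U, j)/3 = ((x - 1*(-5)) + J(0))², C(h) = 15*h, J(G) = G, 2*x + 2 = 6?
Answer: -46980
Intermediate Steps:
x = 2 (x = -1 + (½)*6 = -1 + 3 = 2)
u(U, j) = 147 (u(U, j) = 3*((2 - 1*(-5)) + 0)² = 3*((2 + 5) + 0)² = 3*(7 + 0)² = 3*7² = 3*49 = 147)
u(-111, C(p(-5, 1))) - 1*47127 = 147 - 1*47127 = 147 - 47127 = -46980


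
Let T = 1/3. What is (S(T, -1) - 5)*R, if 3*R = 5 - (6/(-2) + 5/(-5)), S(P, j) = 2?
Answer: -9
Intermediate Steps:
T = ⅓ ≈ 0.33333
R = 3 (R = (5 - (6/(-2) + 5/(-5)))/3 = (5 - (6*(-½) + 5*(-⅕)))/3 = (5 - (-3 - 1))/3 = (5 - 1*(-4))/3 = (5 + 4)/3 = (⅓)*9 = 3)
(S(T, -1) - 5)*R = (2 - 5)*3 = -3*3 = -9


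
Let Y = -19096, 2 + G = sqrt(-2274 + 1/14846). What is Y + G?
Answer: -19098 + I*sqrt(501198035338)/14846 ≈ -19098.0 + 47.686*I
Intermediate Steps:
G = -2 + I*sqrt(501198035338)/14846 (G = -2 + sqrt(-2274 + 1/14846) = -2 + sqrt(-33759803/14846) = -2 + I*sqrt(501198035338)/14846 ≈ -2.0 + 47.686*I)
Y + G = -19096 + (-2 + I*sqrt(501198035338)/14846) = -19098 + I*sqrt(501198035338)/14846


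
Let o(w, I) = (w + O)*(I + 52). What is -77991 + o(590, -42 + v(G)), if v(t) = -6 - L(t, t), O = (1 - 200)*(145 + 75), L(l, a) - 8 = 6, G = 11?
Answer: 353909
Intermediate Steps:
L(l, a) = 14 (L(l, a) = 8 + 6 = 14)
O = -43780 (O = -199*220 = -43780)
v(t) = -20 (v(t) = -6 - 1*14 = -6 - 14 = -20)
o(w, I) = (-43780 + w)*(52 + I) (o(w, I) = (w - 43780)*(I + 52) = (-43780 + w)*(52 + I))
-77991 + o(590, -42 + v(G)) = -77991 + (-2276560 - 43780*(-42 - 20) + 52*590 + (-42 - 20)*590) = -77991 + (-2276560 - 43780*(-62) + 30680 - 62*590) = -77991 + (-2276560 + 2714360 + 30680 - 36580) = -77991 + 431900 = 353909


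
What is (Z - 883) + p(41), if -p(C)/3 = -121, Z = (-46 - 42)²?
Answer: 7224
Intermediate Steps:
Z = 7744 (Z = (-88)² = 7744)
p(C) = 363 (p(C) = -3*(-121) = 363)
(Z - 883) + p(41) = (7744 - 883) + 363 = 6861 + 363 = 7224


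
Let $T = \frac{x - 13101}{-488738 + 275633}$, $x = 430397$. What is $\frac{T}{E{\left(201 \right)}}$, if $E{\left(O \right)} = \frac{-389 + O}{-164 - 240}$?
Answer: $- \frac{42146896}{10015935} \approx -4.208$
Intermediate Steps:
$E{\left(O \right)} = \frac{389}{404} - \frac{O}{404}$ ($E{\left(O \right)} = \frac{-389 + O}{-404} = \left(-389 + O\right) \left(- \frac{1}{404}\right) = \frac{389}{404} - \frac{O}{404}$)
$T = - \frac{417296}{213105}$ ($T = \frac{430397 - 13101}{-488738 + 275633} = \frac{417296}{-213105} = 417296 \left(- \frac{1}{213105}\right) = - \frac{417296}{213105} \approx -1.9582$)
$\frac{T}{E{\left(201 \right)}} = - \frac{417296}{213105 \left(\frac{389}{404} - \frac{201}{404}\right)} = - \frac{417296}{213105 \cdot \frac{47}{101}} = \left(- \frac{417296}{213105}\right) \frac{101}{47} = - \frac{42146896}{10015935}$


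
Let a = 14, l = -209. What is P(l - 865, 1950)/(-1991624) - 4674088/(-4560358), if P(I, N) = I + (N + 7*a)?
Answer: 2326146012555/2270629610348 ≈ 1.0245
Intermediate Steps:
P(I, N) = 98 + I + N (P(I, N) = I + (N + 7*14) = I + (N + 98) = I + (98 + N) = 98 + I + N)
P(l - 865, 1950)/(-1991624) - 4674088/(-4560358) = (98 + (-209 - 865) + 1950)/(-1991624) - 4674088/(-4560358) = (98 - 1074 + 1950)*(-1/1991624) - 4674088*(-1/4560358) = 974*(-1/1991624) + 2337044/2280179 = -487/995812 + 2337044/2280179 = 2326146012555/2270629610348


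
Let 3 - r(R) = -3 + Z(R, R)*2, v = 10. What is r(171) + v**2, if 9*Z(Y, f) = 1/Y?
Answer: 163132/1539 ≈ 106.00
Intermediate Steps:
Z(Y, f) = 1/(9*Y) (Z(Y, f) = (1/Y)/9 = 1/(9*Y))
r(R) = 6 - 2/(9*R) (r(R) = 3 - (-3 + (1/(9*R))*2) = 3 - (-3 + 2/(9*R)) = 3 + (3 - 2/(9*R)) = 6 - 2/(9*R))
r(171) + v**2 = (6 - 2/9/171) + 10**2 = (6 - 2/9*1/171) + 100 = (6 - 2/1539) + 100 = 9232/1539 + 100 = 163132/1539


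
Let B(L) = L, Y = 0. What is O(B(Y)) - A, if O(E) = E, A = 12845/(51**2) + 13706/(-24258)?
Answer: -45990784/10515843 ≈ -4.3735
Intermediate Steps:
A = 45990784/10515843 (A = 12845/2601 + 13706*(-1/24258) = 12845*(1/2601) - 6853/12129 = 12845/2601 - 6853/12129 = 45990784/10515843 ≈ 4.3735)
O(B(Y)) - A = 0 - 1*45990784/10515843 = 0 - 45990784/10515843 = -45990784/10515843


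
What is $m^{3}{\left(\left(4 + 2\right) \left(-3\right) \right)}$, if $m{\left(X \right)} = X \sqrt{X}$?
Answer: $314928 i \sqrt{2} \approx 4.4538 \cdot 10^{5} i$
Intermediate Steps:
$m{\left(X \right)} = X^{\frac{3}{2}}$
$m^{3}{\left(\left(4 + 2\right) \left(-3\right) \right)} = \left(\left(\left(4 + 2\right) \left(-3\right)\right)^{\frac{3}{2}}\right)^{3} = \left(\left(6 \left(-3\right)\right)^{\frac{3}{2}}\right)^{3} = \left(\left(-18\right)^{\frac{3}{2}}\right)^{3} = \left(- 54 i \sqrt{2}\right)^{3} = 314928 i \sqrt{2}$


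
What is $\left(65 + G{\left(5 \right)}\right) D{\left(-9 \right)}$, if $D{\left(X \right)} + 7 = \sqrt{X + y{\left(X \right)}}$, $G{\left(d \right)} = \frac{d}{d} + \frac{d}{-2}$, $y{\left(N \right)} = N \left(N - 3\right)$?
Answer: $- \frac{889}{2} + \frac{381 \sqrt{11}}{2} \approx 187.32$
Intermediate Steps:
$y{\left(N \right)} = N \left(-3 + N\right)$
$G{\left(d \right)} = 1 - \frac{d}{2}$ ($G{\left(d \right)} = 1 + d \left(- \frac{1}{2}\right) = 1 - \frac{d}{2}$)
$D{\left(X \right)} = -7 + \sqrt{X + X \left(-3 + X\right)}$
$\left(65 + G{\left(5 \right)}\right) D{\left(-9 \right)} = \left(65 + \left(1 - \frac{5}{2}\right)\right) \left(-7 + \sqrt{- 9 \left(-2 - 9\right)}\right) = \left(65 + \left(1 - \frac{5}{2}\right)\right) \left(-7 + \sqrt{\left(-9\right) \left(-11\right)}\right) = \left(65 - \frac{3}{2}\right) \left(-7 + \sqrt{99}\right) = \frac{127 \left(-7 + 3 \sqrt{11}\right)}{2} = - \frac{889}{2} + \frac{381 \sqrt{11}}{2}$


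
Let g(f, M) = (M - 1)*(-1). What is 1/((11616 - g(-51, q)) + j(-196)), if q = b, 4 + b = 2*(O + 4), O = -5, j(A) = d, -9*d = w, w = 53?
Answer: 9/104428 ≈ 8.6184e-5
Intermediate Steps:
d = -53/9 (d = -⅑*53 = -53/9 ≈ -5.8889)
j(A) = -53/9
b = -6 (b = -4 + 2*(-5 + 4) = -4 + 2*(-1) = -4 - 2 = -6)
q = -6
g(f, M) = 1 - M (g(f, M) = (-1 + M)*(-1) = 1 - M)
1/((11616 - g(-51, q)) + j(-196)) = 1/((11616 - (1 - 1*(-6))) - 53/9) = 1/((11616 - (1 + 6)) - 53/9) = 1/((11616 - 1*7) - 53/9) = 1/((11616 - 7) - 53/9) = 1/(11609 - 53/9) = 1/(104428/9) = 9/104428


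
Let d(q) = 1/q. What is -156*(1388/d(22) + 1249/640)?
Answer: -762227271/160 ≈ -4.7639e+6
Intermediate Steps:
-156*(1388/d(22) + 1249/640) = -156*(1388/(1/22) + 1249/640) = -156*(1388/(1/22) + 1249*(1/640)) = -156*(1388*22 + 1249/640) = -156*(30536 + 1249/640) = -156*19544289/640 = -762227271/160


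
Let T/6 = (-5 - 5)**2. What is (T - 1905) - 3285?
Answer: -4590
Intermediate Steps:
T = 600 (T = 6*(-5 - 5)**2 = 6*(-10)**2 = 6*100 = 600)
(T - 1905) - 3285 = (600 - 1905) - 3285 = -1305 - 3285 = -4590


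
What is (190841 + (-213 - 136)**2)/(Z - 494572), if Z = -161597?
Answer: -104214/218723 ≈ -0.47647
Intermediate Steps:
(190841 + (-213 - 136)**2)/(Z - 494572) = (190841 + (-213 - 136)**2)/(-161597 - 494572) = (190841 + (-349)**2)/(-656169) = (190841 + 121801)*(-1/656169) = 312642*(-1/656169) = -104214/218723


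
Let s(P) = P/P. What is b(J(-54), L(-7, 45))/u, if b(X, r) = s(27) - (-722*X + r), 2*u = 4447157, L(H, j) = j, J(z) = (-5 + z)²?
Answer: 386652/342089 ≈ 1.1303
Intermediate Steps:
s(P) = 1
u = 4447157/2 (u = (½)*4447157 = 4447157/2 ≈ 2.2236e+6)
b(X, r) = 1 - r + 722*X (b(X, r) = 1 - (-722*X + r) = 1 - (r - 722*X) = 1 + (-r + 722*X) = 1 - r + 722*X)
b(J(-54), L(-7, 45))/u = (1 - 1*45 + 722*(-5 - 54)²)/(4447157/2) = (1 - 45 + 722*(-59)²)*(2/4447157) = (1 - 45 + 722*3481)*(2/4447157) = (1 - 45 + 2513282)*(2/4447157) = 2513238*(2/4447157) = 386652/342089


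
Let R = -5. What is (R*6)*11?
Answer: -330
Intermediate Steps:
(R*6)*11 = -5*6*11 = -30*11 = -330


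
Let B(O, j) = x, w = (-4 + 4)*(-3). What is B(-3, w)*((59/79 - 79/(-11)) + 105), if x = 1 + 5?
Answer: 588810/869 ≈ 677.57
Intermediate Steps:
w = 0 (w = 0*(-3) = 0)
x = 6
B(O, j) = 6
B(-3, w)*((59/79 - 79/(-11)) + 105) = 6*((59/79 - 79/(-11)) + 105) = 6*((59*(1/79) - 79*(-1/11)) + 105) = 6*((59/79 + 79/11) + 105) = 6*(6890/869 + 105) = 6*(98135/869) = 588810/869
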